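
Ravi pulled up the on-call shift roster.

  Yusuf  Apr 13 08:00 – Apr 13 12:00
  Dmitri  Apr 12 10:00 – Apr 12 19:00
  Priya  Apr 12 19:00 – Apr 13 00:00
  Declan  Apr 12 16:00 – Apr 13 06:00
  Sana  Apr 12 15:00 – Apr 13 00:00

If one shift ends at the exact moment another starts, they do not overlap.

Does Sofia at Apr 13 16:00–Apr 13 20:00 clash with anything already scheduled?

No — it doesn't clash with anything

Dmitri: ends Apr 12 19:00 at or before Sofia starts Apr 13 16:00 → clear.
Sana: ends Apr 13 00:00 at or before Sofia starts Apr 13 16:00 → clear.
Declan: ends Apr 13 06:00 at or before Sofia starts Apr 13 16:00 → clear.
Priya: ends Apr 13 00:00 at or before Sofia starts Apr 13 16:00 → clear.
Yusuf: ends Apr 13 12:00 at or before Sofia starts Apr 13 16:00 → clear.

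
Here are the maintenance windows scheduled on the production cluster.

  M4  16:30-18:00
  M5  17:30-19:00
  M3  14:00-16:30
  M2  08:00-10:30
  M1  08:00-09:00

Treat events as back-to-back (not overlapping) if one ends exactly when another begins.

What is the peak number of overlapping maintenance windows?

Sort all start/end points and keep a running count:
08:00 start M1 → 1
08:00 start M2 → 2
09:00 end M1 → 1
10:30 end M2 → 0
14:00 start M3 → 1
16:30 end M3 → 0
16:30 start M4 → 1
17:30 start M5 → 2
18:00 end M4 → 1
19:00 end M5 → 0
Peak is 2, at 08:00 (M1, M2).

2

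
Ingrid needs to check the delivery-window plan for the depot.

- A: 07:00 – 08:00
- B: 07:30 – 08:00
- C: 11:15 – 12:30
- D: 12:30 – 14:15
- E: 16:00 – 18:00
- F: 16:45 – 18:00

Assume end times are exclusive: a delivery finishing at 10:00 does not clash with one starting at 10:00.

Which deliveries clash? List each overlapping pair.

A & B, E & F

Sorted by start: A, B, C, D, E, F.
B starts before A ends → A and B overlap.
C starts after A ends; A is clear from here.
C starts after B ends; B is clear from here.
D starts exactly when C ends (back-to-back, no overlap); C is clear from here.
E starts after D ends; D is clear from here.
F starts before E ends → E and F overlap.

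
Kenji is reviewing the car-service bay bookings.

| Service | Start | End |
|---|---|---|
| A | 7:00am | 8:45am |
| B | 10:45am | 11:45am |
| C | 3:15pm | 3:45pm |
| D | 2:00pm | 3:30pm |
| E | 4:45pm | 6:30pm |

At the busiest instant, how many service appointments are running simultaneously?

2

Walk through starts and ends in time order (an end at T is processed before a start at T):
7:00am start A → 1
8:45am end A → 0
10:45am start B → 1
11:45am end B → 0
2:00pm start D → 1
3:15pm start C → 2
3:30pm end D → 1
3:45pm end C → 0
4:45pm start E → 1
6:30pm end E → 0
Peak is 2, at 3:15pm (C, D).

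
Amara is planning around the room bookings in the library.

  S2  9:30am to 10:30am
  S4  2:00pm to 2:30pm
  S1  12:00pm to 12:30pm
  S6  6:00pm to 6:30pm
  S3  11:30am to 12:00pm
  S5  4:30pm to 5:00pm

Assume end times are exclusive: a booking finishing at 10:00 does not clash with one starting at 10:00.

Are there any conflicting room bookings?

No

Sorted by start: S2, S3, S1, S4, S5, S6.
S3 starts after S2 ends, so nothing later overlaps S2 either.
S1 starts exactly when S3 ends (back-to-back, no overlap), so nothing later overlaps S3 either.
S4 starts after S1 ends, so nothing later overlaps S1 either.
S5 starts after S4 ends, so nothing later overlaps S4 either.
S6 starts after S5 ends.
Every pair is clear; the schedule has no overlaps.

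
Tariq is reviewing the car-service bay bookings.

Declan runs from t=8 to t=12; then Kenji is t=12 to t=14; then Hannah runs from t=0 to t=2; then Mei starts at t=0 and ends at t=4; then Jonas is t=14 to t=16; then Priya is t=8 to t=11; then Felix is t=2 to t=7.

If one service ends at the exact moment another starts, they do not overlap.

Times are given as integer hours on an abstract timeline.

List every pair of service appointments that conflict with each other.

Declan & Priya, Felix & Mei, Hannah & Mei

Sorted by start: Mei, Hannah, Felix, Declan, Priya, Kenji, Jonas.
Hannah starts before Mei ends → Mei and Hannah overlap.
Felix starts before Mei ends → Mei and Felix overlap.
Declan starts after Mei ends, so nothing later overlaps Mei either.
Felix starts exactly when Hannah ends (back-to-back, no overlap), so nothing later overlaps Hannah either.
Declan starts after Felix ends, so nothing later overlaps Felix either.
Priya starts before Declan ends → Declan and Priya overlap.
Kenji starts exactly when Declan ends (back-to-back, no overlap), so nothing later overlaps Declan either.
Kenji starts after Priya ends, so nothing later overlaps Priya either.
Jonas starts exactly when Kenji ends (back-to-back, no overlap).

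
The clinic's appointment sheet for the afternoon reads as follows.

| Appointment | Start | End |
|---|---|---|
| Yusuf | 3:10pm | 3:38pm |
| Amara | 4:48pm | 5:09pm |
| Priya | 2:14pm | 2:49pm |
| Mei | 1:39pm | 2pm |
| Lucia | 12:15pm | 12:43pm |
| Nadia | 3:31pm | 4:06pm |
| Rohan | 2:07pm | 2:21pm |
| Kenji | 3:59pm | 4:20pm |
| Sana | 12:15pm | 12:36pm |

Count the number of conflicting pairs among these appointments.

Two intervals overlap when each starts before the other ends.
Sorted by start: Sana, Lucia, Mei, Rohan, Priya, Yusuf, Nadia, Kenji, Amara.
Lucia starts before Sana ends → Sana and Lucia overlap.
Mei starts after Sana ends, so Sana has no further overlaps.
Mei starts after Lucia ends, so Lucia has no further overlaps.
Rohan starts after Mei ends, so Mei has no further overlaps.
Priya starts before Rohan ends → Rohan and Priya overlap.
Yusuf starts after Rohan ends, so Rohan has no further overlaps.
Yusuf starts after Priya ends, so Priya has no further overlaps.
Nadia starts before Yusuf ends → Yusuf and Nadia overlap.
Kenji starts after Yusuf ends, so Yusuf has no further overlaps.
Kenji starts before Nadia ends → Nadia and Kenji overlap.
Amara starts after Nadia ends.
Amara starts after Kenji ends.
Overlapping pairs: Kenji & Nadia, Lucia & Sana, Nadia & Yusuf, Priya & Rohan — 4 in total.

4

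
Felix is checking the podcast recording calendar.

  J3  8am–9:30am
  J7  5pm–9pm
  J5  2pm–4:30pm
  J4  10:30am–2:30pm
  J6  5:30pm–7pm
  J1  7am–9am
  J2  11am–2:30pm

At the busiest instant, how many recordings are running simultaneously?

Sort all start/end points and keep a running count:
7am start J1 → 1
8am start J3 → 2
9am end J1 → 1
9:30am end J3 → 0
10:30am start J4 → 1
11am start J2 → 2
2pm start J5 → 3
2:30pm end J2 → 2
2:30pm end J4 → 1
4:30pm end J5 → 0
5pm start J7 → 1
5:30pm start J6 → 2
7pm end J6 → 1
9pm end J7 → 0
Peak is 3, at 2pm (J2, J4, J5).

3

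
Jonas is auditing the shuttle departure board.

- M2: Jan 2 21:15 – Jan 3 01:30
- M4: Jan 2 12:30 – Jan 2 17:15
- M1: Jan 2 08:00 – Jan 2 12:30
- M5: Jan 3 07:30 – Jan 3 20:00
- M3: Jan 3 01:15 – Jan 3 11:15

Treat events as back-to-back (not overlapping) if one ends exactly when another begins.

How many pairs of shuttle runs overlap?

Sorted by start: M1, M4, M2, M3, M5.
M4 starts exactly when M1 ends (back-to-back, no overlap) — done with M1.
M2 starts after M4 ends — done with M4.
M3 starts before M2 ends → M2 and M3 overlap.
M5 starts after M2 ends.
M5 starts before M3 ends → M3 and M5 overlap.
Overlapping pairs: M2 & M3, M3 & M5 — 2 in total.

2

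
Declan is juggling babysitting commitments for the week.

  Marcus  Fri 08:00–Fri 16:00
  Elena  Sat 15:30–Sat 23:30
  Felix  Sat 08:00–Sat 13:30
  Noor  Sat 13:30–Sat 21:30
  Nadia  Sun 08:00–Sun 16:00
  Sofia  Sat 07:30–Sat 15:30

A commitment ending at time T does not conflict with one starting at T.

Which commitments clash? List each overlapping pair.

Sorted by start: Marcus, Sofia, Felix, Noor, Elena, Nadia.
Sofia starts after Marcus ends, so Marcus has no further overlaps.
Felix starts before Sofia ends → Sofia and Felix overlap.
Noor starts before Sofia ends → Sofia and Noor overlap.
Elena starts exactly when Sofia ends (back-to-back, no overlap), so Sofia has no further overlaps.
Noor starts exactly when Felix ends (back-to-back, no overlap), so Felix has no further overlaps.
Elena starts before Noor ends → Noor and Elena overlap.
Nadia starts after Noor ends.
Nadia starts after Elena ends.

Elena & Noor, Felix & Sofia, Noor & Sofia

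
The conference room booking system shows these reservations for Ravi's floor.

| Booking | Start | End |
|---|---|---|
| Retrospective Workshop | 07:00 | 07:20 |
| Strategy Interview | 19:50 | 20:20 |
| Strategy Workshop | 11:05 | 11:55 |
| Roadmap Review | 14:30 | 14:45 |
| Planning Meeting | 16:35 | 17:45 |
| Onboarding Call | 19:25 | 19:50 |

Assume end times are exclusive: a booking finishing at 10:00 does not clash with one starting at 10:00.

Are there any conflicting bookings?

No

Check each pair: they overlap iff neither finishes before the other starts.
Sorted by start: Retrospective Workshop, Strategy Workshop, Roadmap Review, Planning Meeting, Onboarding Call, Strategy Interview.
Strategy Workshop starts after Retrospective Workshop ends, so Retrospective Workshop has no further overlaps.
Roadmap Review starts after Strategy Workshop ends, so Strategy Workshop has no further overlaps.
Planning Meeting starts after Roadmap Review ends, so Roadmap Review has no further overlaps.
Onboarding Call starts after Planning Meeting ends, so Planning Meeting has no further overlaps.
Strategy Interview starts exactly when Onboarding Call ends (back-to-back, no overlap).
Every pair is clear; the schedule has no overlaps.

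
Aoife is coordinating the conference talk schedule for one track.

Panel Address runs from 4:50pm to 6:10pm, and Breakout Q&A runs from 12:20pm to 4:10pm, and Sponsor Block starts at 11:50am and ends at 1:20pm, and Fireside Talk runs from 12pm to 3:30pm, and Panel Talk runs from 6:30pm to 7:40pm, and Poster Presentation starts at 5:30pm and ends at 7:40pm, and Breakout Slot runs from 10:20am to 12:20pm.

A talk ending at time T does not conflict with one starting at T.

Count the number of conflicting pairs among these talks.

7

Sorted by start: Breakout Slot, Sponsor Block, Fireside Talk, Breakout Q&A, Panel Address, Poster Presentation, Panel Talk.
Sponsor Block starts before Breakout Slot ends → Breakout Slot and Sponsor Block overlap.
Fireside Talk starts before Breakout Slot ends → Breakout Slot and Fireside Talk overlap.
Breakout Q&A starts exactly when Breakout Slot ends (back-to-back, no overlap) — done with Breakout Slot.
Fireside Talk starts before Sponsor Block ends → Sponsor Block and Fireside Talk overlap.
Breakout Q&A starts before Sponsor Block ends → Sponsor Block and Breakout Q&A overlap.
Panel Address starts after Sponsor Block ends — done with Sponsor Block.
Breakout Q&A starts before Fireside Talk ends → Fireside Talk and Breakout Q&A overlap.
Panel Address starts after Fireside Talk ends — done with Fireside Talk.
Panel Address starts after Breakout Q&A ends — done with Breakout Q&A.
Poster Presentation starts before Panel Address ends → Panel Address and Poster Presentation overlap.
Panel Talk starts after Panel Address ends.
Panel Talk starts before Poster Presentation ends → Poster Presentation and Panel Talk overlap.
Overlapping pairs: Breakout Q&A & Fireside Talk, Breakout Q&A & Sponsor Block, Breakout Slot & Fireside Talk, Breakout Slot & Sponsor Block, Fireside Talk & Sponsor Block, Panel Address & Poster Presentation, Panel Talk & Poster Presentation — 7 in total.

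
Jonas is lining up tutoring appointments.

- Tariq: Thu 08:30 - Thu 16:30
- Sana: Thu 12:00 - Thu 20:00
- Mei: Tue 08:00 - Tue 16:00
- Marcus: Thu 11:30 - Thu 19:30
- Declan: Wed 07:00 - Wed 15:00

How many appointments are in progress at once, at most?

Sweep the timeline, counting +1 at each start and −1 at each end (ends before starts at a tie):
Tue 08:00 start Mei → 1
Tue 16:00 end Mei → 0
Wed 07:00 start Declan → 1
Wed 15:00 end Declan → 0
Thu 08:30 start Tariq → 1
Thu 11:30 start Marcus → 2
Thu 12:00 start Sana → 3
Thu 16:30 end Tariq → 2
Thu 19:30 end Marcus → 1
Thu 20:00 end Sana → 0
Peak is 3, at Thu 12:00 (Marcus, Sana, Tariq).

3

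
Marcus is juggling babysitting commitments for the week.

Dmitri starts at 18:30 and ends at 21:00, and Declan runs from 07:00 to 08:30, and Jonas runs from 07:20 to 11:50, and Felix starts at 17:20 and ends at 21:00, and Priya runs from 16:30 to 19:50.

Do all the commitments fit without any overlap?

No

Two intervals overlap when each starts before the other ends.
Sorted by start: Declan, Jonas, Priya, Felix, Dmitri.
Jonas starts before Declan ends → Declan and Jonas overlap.
That's a conflict, so the schedule is not conflict-free.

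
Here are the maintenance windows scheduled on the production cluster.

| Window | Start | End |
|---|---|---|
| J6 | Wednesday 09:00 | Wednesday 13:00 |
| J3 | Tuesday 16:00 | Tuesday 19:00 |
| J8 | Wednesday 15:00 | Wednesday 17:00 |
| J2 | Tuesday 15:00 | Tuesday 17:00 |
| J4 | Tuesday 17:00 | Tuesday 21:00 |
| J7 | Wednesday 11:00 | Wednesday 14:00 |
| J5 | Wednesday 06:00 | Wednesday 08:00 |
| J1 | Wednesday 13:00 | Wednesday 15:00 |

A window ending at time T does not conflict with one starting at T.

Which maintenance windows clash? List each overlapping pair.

J1 & J7, J2 & J3, J3 & J4, J6 & J7

Sorted by start: J2, J3, J4, J5, J6, J7, J1, J8.
J3 starts before J2 ends → J2 and J3 overlap.
J4 starts exactly when J2 ends (back-to-back, no overlap) — done with J2.
J4 starts before J3 ends → J3 and J4 overlap.
J5 starts after J3 ends — done with J3.
J5 starts after J4 ends — done with J4.
J6 starts after J5 ends — done with J5.
J7 starts before J6 ends → J6 and J7 overlap.
J1 starts exactly when J6 ends (back-to-back, no overlap) — done with J6.
J1 starts before J7 ends → J7 and J1 overlap.
J8 starts after J7 ends.
J8 starts exactly when J1 ends (back-to-back, no overlap).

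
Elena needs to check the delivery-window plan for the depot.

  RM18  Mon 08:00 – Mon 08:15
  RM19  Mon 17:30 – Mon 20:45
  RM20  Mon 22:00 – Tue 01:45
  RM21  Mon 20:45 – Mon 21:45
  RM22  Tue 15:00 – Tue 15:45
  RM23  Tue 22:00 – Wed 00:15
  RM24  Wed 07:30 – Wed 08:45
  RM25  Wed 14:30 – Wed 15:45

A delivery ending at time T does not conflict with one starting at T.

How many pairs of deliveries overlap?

0

Check each pair: they overlap iff neither finishes before the other starts.
Sorted by start: RM18, RM19, RM21, RM20, RM22, RM23, RM24, RM25.
RM19 starts after RM18 ends; RM18 is clear from here.
RM21 starts exactly when RM19 ends (back-to-back, no overlap); RM19 is clear from here.
RM20 starts after RM21 ends; RM21 is clear from here.
RM22 starts after RM20 ends; RM20 is clear from here.
RM23 starts after RM22 ends; RM22 is clear from here.
RM24 starts after RM23 ends; RM23 is clear from here.
RM25 starts after RM24 ends.
No pair overlaps.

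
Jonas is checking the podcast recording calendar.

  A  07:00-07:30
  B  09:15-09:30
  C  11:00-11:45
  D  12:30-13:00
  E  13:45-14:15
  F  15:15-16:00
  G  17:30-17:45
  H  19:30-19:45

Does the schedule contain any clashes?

Sorted by start: A, B, C, D, E, F, G, H.
B starts after A ends, so nothing later overlaps A either.
C starts after B ends, so nothing later overlaps B either.
D starts after C ends, so nothing later overlaps C either.
E starts after D ends, so nothing later overlaps D either.
F starts after E ends, so nothing later overlaps E either.
G starts after F ends, so nothing later overlaps F either.
H starts after G ends.
Every pair is clear; the schedule has no overlaps.

No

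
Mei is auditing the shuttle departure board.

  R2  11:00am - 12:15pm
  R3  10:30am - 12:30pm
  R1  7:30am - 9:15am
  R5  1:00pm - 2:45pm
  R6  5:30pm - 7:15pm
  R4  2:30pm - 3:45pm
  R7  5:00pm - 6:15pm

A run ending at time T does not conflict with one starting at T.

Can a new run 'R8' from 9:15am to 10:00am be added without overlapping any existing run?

R1: ends 9:15am at or before R8 starts 9:15am → clear.
R3: starts 10:30am at or after R8 ends 10:00am → clear.
R2: starts 11:00am at or after R8 ends 10:00am → clear.
R5: starts 1:00pm at or after R8 ends 10:00am → clear.
R4: starts 2:30pm at or after R8 ends 10:00am → clear.
R7: starts 5:00pm at or after R8 ends 10:00am → clear.
R6: starts 5:30pm at or after R8 ends 10:00am → clear.

Yes — the slot is free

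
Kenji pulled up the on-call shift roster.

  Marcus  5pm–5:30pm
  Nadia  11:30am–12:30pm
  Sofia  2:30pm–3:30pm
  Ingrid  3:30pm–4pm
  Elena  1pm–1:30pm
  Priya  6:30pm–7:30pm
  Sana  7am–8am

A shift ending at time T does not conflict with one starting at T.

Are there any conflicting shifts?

Sorted by start: Sana, Nadia, Elena, Sofia, Ingrid, Marcus, Priya.
Nadia starts after Sana ends, so Sana has no further overlaps.
Elena starts after Nadia ends, so Nadia has no further overlaps.
Sofia starts after Elena ends, so Elena has no further overlaps.
Ingrid starts exactly when Sofia ends (back-to-back, no overlap), so Sofia has no further overlaps.
Marcus starts after Ingrid ends, so Ingrid has no further overlaps.
Priya starts after Marcus ends.
Every pair is clear; the schedule has no overlaps.

No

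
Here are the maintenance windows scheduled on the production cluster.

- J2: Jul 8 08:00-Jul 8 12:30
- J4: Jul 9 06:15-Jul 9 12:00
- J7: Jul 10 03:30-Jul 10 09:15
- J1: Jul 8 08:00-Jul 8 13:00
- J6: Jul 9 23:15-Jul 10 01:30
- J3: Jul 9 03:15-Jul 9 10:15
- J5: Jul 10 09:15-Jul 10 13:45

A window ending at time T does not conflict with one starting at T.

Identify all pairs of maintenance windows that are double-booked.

Sorted by start: J1, J2, J3, J4, J6, J7, J5.
J2 starts before J1 ends → J1 and J2 overlap.
J3 starts after J1 ends, so nothing later overlaps J1 either.
J3 starts after J2 ends, so nothing later overlaps J2 either.
J4 starts before J3 ends → J3 and J4 overlap.
J6 starts after J3 ends, so nothing later overlaps J3 either.
J6 starts after J4 ends, so nothing later overlaps J4 either.
J7 starts after J6 ends, so nothing later overlaps J6 either.
J5 starts exactly when J7 ends (back-to-back, no overlap).

J1 & J2, J3 & J4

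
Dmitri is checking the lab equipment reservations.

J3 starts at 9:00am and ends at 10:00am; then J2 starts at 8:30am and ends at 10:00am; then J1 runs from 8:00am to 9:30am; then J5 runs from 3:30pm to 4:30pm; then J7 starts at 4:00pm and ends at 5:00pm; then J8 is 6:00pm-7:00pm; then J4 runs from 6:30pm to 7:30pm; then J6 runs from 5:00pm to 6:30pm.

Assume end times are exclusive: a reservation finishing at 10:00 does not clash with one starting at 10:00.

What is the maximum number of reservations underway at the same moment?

Walk through starts and ends in time order (an end at T is processed before a start at T):
8:00am start J1 → 1
8:30am start J2 → 2
9:00am start J3 → 3
9:30am end J1 → 2
10:00am end J2 → 1
10:00am end J3 → 0
3:30pm start J5 → 1
4:00pm start J7 → 2
4:30pm end J5 → 1
5:00pm end J7 → 0
5:00pm start J6 → 1
6:00pm start J8 → 2
6:30pm end J6 → 1
6:30pm start J4 → 2
7:00pm end J8 → 1
7:30pm end J4 → 0
Peak is 3, at 9:00am (J1, J2, J3).

3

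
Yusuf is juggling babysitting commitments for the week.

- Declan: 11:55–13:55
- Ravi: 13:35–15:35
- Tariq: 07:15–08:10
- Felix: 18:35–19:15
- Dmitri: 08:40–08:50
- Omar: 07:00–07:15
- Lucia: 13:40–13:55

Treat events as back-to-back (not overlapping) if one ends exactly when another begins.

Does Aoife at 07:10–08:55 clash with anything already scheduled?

Omar: starts 07:00 before Aoife ends 08:55, and ends 07:15 after Aoife starts 07:10 → overlap.
Tariq: starts 07:15 before Aoife ends 08:55, and ends 08:10 after Aoife starts 07:10 → overlap.
Dmitri: starts 08:40 before Aoife ends 08:55, and ends 08:50 after Aoife starts 07:10 → overlap.
Declan: starts 11:55 at or after Aoife ends 08:55 → clear.
Ravi: starts 13:35 at or after Aoife ends 08:55 → clear.
Lucia: starts 13:40 at or after Aoife ends 08:55 → clear.
Felix: starts 18:35 at or after Aoife ends 08:55 → clear.
Aoife overlaps Omar, Dmitri, Tariq.

Yes — it overlaps Dmitri, Omar, Tariq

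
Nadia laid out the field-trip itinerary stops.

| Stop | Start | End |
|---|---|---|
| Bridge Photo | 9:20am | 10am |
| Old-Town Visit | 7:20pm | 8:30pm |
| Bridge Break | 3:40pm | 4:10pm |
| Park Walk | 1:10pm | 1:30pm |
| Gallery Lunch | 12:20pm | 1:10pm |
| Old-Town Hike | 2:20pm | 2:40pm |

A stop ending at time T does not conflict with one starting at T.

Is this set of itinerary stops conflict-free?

Yes

Sorted by start: Bridge Photo, Gallery Lunch, Park Walk, Old-Town Hike, Bridge Break, Old-Town Visit.
Gallery Lunch starts after Bridge Photo ends, so nothing later overlaps Bridge Photo either.
Park Walk starts exactly when Gallery Lunch ends (back-to-back, no overlap), so nothing later overlaps Gallery Lunch either.
Old-Town Hike starts after Park Walk ends, so nothing later overlaps Park Walk either.
Bridge Break starts after Old-Town Hike ends, so nothing later overlaps Old-Town Hike either.
Old-Town Visit starts after Bridge Break ends.
Every pair is clear; the schedule has no overlaps.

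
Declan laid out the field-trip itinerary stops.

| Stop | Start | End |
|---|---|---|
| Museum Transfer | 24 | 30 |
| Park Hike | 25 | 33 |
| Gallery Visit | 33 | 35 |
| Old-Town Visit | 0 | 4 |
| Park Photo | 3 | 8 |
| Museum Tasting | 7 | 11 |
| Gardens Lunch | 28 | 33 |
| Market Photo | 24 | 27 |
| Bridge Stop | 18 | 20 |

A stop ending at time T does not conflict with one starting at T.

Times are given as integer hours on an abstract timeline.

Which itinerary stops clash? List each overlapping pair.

Sorted by start: Old-Town Visit, Park Photo, Museum Tasting, Bridge Stop, Museum Transfer, Market Photo, Park Hike, Gardens Lunch, Gallery Visit.
Park Photo starts before Old-Town Visit ends → Old-Town Visit and Park Photo overlap.
Museum Tasting starts after Old-Town Visit ends — done with Old-Town Visit.
Museum Tasting starts before Park Photo ends → Park Photo and Museum Tasting overlap.
Bridge Stop starts after Park Photo ends — done with Park Photo.
Bridge Stop starts after Museum Tasting ends — done with Museum Tasting.
Museum Transfer starts after Bridge Stop ends — done with Bridge Stop.
Market Photo starts before Museum Transfer ends → Museum Transfer and Market Photo overlap.
Park Hike starts before Museum Transfer ends → Museum Transfer and Park Hike overlap.
Gardens Lunch starts before Museum Transfer ends → Museum Transfer and Gardens Lunch overlap.
Gallery Visit starts after Museum Transfer ends.
Park Hike starts before Market Photo ends → Market Photo and Park Hike overlap.
Gardens Lunch starts after Market Photo ends — done with Market Photo.
Gardens Lunch starts before Park Hike ends → Park Hike and Gardens Lunch overlap.
Gallery Visit starts exactly when Park Hike ends (back-to-back, no overlap).
Gallery Visit starts exactly when Gardens Lunch ends (back-to-back, no overlap).

Gardens Lunch & Museum Transfer, Gardens Lunch & Park Hike, Market Photo & Museum Transfer, Market Photo & Park Hike, Museum Tasting & Park Photo, Museum Transfer & Park Hike, Old-Town Visit & Park Photo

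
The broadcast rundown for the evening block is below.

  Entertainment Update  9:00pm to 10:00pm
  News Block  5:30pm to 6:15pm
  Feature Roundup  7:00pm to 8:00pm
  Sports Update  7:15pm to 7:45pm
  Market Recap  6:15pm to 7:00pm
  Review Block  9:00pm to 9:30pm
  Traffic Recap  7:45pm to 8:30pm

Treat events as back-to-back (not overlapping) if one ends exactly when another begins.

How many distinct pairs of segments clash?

Sorted by start: News Block, Market Recap, Feature Roundup, Sports Update, Traffic Recap, Review Block, Entertainment Update.
Market Recap starts exactly when News Block ends (back-to-back, no overlap); News Block is clear from here.
Feature Roundup starts exactly when Market Recap ends (back-to-back, no overlap); Market Recap is clear from here.
Sports Update starts before Feature Roundup ends → Feature Roundup and Sports Update overlap.
Traffic Recap starts before Feature Roundup ends → Feature Roundup and Traffic Recap overlap.
Review Block starts after Feature Roundup ends; Feature Roundup is clear from here.
Traffic Recap starts exactly when Sports Update ends (back-to-back, no overlap); Sports Update is clear from here.
Review Block starts after Traffic Recap ends; Traffic Recap is clear from here.
Entertainment Update starts before Review Block ends → Review Block and Entertainment Update overlap.
Overlapping pairs: Entertainment Update & Review Block, Feature Roundup & Sports Update, Feature Roundup & Traffic Recap — 3 in total.

3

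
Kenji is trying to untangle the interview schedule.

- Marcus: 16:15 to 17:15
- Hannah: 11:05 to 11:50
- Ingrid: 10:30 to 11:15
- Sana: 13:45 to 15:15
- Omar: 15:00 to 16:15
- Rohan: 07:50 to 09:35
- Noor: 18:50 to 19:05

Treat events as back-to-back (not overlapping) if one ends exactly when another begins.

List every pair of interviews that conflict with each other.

Hannah & Ingrid, Omar & Sana

Sorted by start: Rohan, Ingrid, Hannah, Sana, Omar, Marcus, Noor.
Ingrid starts after Rohan ends, so nothing later overlaps Rohan either.
Hannah starts before Ingrid ends → Ingrid and Hannah overlap.
Sana starts after Ingrid ends, so nothing later overlaps Ingrid either.
Sana starts after Hannah ends, so nothing later overlaps Hannah either.
Omar starts before Sana ends → Sana and Omar overlap.
Marcus starts after Sana ends, so nothing later overlaps Sana either.
Marcus starts exactly when Omar ends (back-to-back, no overlap), so nothing later overlaps Omar either.
Noor starts after Marcus ends.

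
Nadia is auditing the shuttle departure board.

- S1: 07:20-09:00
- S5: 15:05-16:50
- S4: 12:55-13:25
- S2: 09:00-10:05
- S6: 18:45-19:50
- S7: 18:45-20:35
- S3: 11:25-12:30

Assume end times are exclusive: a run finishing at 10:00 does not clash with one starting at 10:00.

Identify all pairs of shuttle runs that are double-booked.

S6 & S7

Sorted by start: S1, S2, S3, S4, S5, S6, S7.
S2 starts exactly when S1 ends (back-to-back, no overlap), so S1 has no further overlaps.
S3 starts after S2 ends, so S2 has no further overlaps.
S4 starts after S3 ends, so S3 has no further overlaps.
S5 starts after S4 ends, so S4 has no further overlaps.
S6 starts after S5 ends, so S5 has no further overlaps.
S7 starts before S6 ends → S6 and S7 overlap.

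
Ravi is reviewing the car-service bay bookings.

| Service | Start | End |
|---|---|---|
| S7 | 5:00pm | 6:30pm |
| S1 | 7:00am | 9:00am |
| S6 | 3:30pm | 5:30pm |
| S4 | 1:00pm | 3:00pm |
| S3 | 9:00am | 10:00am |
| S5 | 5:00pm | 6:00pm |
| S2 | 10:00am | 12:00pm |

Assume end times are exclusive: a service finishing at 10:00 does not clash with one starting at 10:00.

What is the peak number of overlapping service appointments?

3

Walk through starts and ends in time order (an end at T is processed before a start at T):
7:00am start S1 → 1
9:00am end S1 → 0
9:00am start S3 → 1
10:00am end S3 → 0
10:00am start S2 → 1
12:00pm end S2 → 0
1:00pm start S4 → 1
3:00pm end S4 → 0
3:30pm start S6 → 1
5:00pm start S5 → 2
5:00pm start S7 → 3
5:30pm end S6 → 2
6:00pm end S5 → 1
6:30pm end S7 → 0
Peak is 3, at 5:00pm (S5, S6, S7).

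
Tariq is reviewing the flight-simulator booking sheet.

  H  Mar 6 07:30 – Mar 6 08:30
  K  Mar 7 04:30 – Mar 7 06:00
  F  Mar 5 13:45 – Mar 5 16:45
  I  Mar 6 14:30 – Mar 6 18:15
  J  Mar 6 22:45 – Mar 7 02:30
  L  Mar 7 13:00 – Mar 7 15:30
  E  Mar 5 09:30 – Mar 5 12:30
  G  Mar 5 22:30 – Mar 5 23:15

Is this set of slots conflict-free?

Two intervals overlap when each starts before the other ends.
Sorted by start: E, F, G, H, I, J, K, L.
F starts after E ends — done with E.
G starts after F ends — done with F.
H starts after G ends — done with G.
I starts after H ends — done with H.
J starts after I ends — done with I.
K starts after J ends — done with J.
L starts after K ends.
Every pair is clear; the schedule has no overlaps.

Yes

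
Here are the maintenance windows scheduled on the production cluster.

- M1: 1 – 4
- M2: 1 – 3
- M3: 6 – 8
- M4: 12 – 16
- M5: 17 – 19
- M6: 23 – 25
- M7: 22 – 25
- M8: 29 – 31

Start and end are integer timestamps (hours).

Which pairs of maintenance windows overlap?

M1 & M2, M6 & M7

Sorted by start: M1, M2, M3, M4, M5, M7, M6, M8.
M2 starts before M1 ends → M1 and M2 overlap.
M3 starts after M1 ends — done with M1.
M3 starts after M2 ends — done with M2.
M4 starts after M3 ends — done with M3.
M5 starts after M4 ends — done with M4.
M7 starts after M5 ends — done with M5.
M6 starts before M7 ends → M7 and M6 overlap.
M8 starts after M7 ends.
M8 starts after M6 ends.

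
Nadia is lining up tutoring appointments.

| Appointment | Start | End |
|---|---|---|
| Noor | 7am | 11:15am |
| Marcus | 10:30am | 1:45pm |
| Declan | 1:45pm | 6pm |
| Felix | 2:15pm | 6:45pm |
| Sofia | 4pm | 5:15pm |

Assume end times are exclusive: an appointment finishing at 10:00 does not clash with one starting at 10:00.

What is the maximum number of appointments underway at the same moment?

Walk through starts and ends in time order (an end at T is processed before a start at T):
7am start Noor → 1
10:30am start Marcus → 2
11:15am end Noor → 1
1:45pm end Marcus → 0
1:45pm start Declan → 1
2:15pm start Felix → 2
4pm start Sofia → 3
5:15pm end Sofia → 2
6pm end Declan → 1
6:45pm end Felix → 0
Peak is 3, at 4pm (Declan, Felix, Sofia).

3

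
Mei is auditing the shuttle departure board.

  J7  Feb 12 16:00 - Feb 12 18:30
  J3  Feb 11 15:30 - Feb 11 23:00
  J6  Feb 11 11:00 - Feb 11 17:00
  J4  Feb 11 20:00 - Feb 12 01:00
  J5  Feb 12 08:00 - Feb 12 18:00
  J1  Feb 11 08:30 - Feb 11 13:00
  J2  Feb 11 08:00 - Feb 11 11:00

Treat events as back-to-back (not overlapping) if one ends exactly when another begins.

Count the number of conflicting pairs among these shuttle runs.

Two intervals overlap when each starts before the other ends.
Sorted by start: J2, J1, J6, J3, J4, J5, J7.
J1 starts before J2 ends → J2 and J1 overlap.
J6 starts exactly when J2 ends (back-to-back, no overlap) — done with J2.
J6 starts before J1 ends → J1 and J6 overlap.
J3 starts after J1 ends — done with J1.
J3 starts before J6 ends → J6 and J3 overlap.
J4 starts after J6 ends — done with J6.
J4 starts before J3 ends → J3 and J4 overlap.
J5 starts after J3 ends — done with J3.
J5 starts after J4 ends — done with J4.
J7 starts before J5 ends → J5 and J7 overlap.
Overlapping pairs: J1 & J2, J1 & J6, J3 & J4, J3 & J6, J5 & J7 — 5 in total.

5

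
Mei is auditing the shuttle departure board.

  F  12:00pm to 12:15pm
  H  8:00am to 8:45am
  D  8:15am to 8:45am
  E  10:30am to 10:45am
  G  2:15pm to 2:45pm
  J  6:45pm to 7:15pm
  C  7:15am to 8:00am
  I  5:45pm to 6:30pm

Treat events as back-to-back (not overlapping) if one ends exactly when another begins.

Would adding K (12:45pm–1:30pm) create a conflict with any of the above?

C: ends 8:00am at or before K starts 12:45pm → clear.
H: ends 8:45am at or before K starts 12:45pm → clear.
D: ends 8:45am at or before K starts 12:45pm → clear.
E: ends 10:45am at or before K starts 12:45pm → clear.
F: ends 12:15pm at or before K starts 12:45pm → clear.
G: starts 2:15pm at or after K ends 1:30pm → clear.
I: starts 5:45pm at or after K ends 1:30pm → clear.
J: starts 6:45pm at or after K ends 1:30pm → clear.

No — it doesn't clash with anything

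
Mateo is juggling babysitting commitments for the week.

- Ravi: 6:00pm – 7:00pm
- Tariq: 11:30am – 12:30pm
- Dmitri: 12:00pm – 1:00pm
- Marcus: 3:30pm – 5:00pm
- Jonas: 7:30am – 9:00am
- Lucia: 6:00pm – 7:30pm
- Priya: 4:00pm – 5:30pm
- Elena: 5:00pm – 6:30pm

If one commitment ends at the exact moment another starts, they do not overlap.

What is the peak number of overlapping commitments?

3

Sort all start/end points and keep a running count:
7:30am start Jonas → 1
9:00am end Jonas → 0
11:30am start Tariq → 1
12:00pm start Dmitri → 2
12:30pm end Tariq → 1
1:00pm end Dmitri → 0
3:30pm start Marcus → 1
4:00pm start Priya → 2
5:00pm end Marcus → 1
5:00pm start Elena → 2
5:30pm end Priya → 1
6:00pm start Lucia → 2
6:00pm start Ravi → 3
6:30pm end Elena → 2
7:00pm end Ravi → 1
7:30pm end Lucia → 0
Peak is 3, at 6:00pm (Elena, Lucia, Ravi).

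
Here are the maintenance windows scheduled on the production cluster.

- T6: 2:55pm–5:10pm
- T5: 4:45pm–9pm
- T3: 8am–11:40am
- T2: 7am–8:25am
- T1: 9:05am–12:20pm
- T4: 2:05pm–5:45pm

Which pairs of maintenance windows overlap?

T1 & T3, T2 & T3, T4 & T5, T4 & T6, T5 & T6

Sorted by start: T2, T3, T1, T4, T6, T5.
T3 starts before T2 ends → T2 and T3 overlap.
T1 starts after T2 ends; T2 is clear from here.
T1 starts before T3 ends → T3 and T1 overlap.
T4 starts after T3 ends; T3 is clear from here.
T4 starts after T1 ends; T1 is clear from here.
T6 starts before T4 ends → T4 and T6 overlap.
T5 starts before T4 ends → T4 and T5 overlap.
T5 starts before T6 ends → T6 and T5 overlap.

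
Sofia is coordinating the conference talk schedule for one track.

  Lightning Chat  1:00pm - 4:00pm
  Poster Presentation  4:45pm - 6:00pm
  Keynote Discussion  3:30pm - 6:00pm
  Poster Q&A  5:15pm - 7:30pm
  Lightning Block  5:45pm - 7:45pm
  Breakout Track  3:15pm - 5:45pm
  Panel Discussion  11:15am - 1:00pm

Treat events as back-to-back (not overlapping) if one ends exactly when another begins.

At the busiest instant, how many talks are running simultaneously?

Walk through starts and ends in time order (an end at T is processed before a start at T):
11:15am start Panel Discussion → 1
1:00pm end Panel Discussion → 0
1:00pm start Lightning Chat → 1
3:15pm start Breakout Track → 2
3:30pm start Keynote Discussion → 3
4:00pm end Lightning Chat → 2
4:45pm start Poster Presentation → 3
5:15pm start Poster Q&A → 4
5:45pm end Breakout Track → 3
5:45pm start Lightning Block → 4
6:00pm end Keynote Discussion → 3
6:00pm end Poster Presentation → 2
7:30pm end Poster Q&A → 1
7:45pm end Lightning Block → 0
Peak is 4, at 5:15pm (Breakout Track, Keynote Discussion, Poster Presentation, Poster Q&A).

4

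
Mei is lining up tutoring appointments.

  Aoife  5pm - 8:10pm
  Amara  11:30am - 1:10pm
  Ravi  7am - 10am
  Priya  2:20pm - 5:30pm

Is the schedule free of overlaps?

Check each pair: they overlap iff neither finishes before the other starts.
Sorted by start: Ravi, Amara, Priya, Aoife.
Amara starts after Ravi ends; Ravi is clear from here.
Priya starts after Amara ends; Amara is clear from here.
Aoife starts before Priya ends → Priya and Aoife overlap.
That's a conflict, so the schedule is not conflict-free.

No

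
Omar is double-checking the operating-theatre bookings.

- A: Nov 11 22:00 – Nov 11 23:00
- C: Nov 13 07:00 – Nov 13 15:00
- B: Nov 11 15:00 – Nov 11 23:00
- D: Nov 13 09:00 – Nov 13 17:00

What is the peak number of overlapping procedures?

2

Sort all start/end points and keep a running count:
Nov 11 15:00 start B → 1
Nov 11 22:00 start A → 2
Nov 11 23:00 end A → 1
Nov 11 23:00 end B → 0
Nov 13 07:00 start C → 1
Nov 13 09:00 start D → 2
Nov 13 15:00 end C → 1
Nov 13 17:00 end D → 0
Peak is 2, at Nov 11 22:00 (A, B).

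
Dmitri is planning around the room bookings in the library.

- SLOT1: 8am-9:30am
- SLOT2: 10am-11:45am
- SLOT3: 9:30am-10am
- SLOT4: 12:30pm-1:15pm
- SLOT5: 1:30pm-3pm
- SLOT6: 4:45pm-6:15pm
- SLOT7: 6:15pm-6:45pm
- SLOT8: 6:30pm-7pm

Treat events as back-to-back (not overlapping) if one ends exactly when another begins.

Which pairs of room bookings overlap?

Check each pair: they overlap iff neither finishes before the other starts.
Sorted by start: SLOT1, SLOT3, SLOT2, SLOT4, SLOT5, SLOT6, SLOT7, SLOT8.
SLOT3 starts exactly when SLOT1 ends (back-to-back, no overlap), so SLOT1 has no further overlaps.
SLOT2 starts exactly when SLOT3 ends (back-to-back, no overlap), so SLOT3 has no further overlaps.
SLOT4 starts after SLOT2 ends, so SLOT2 has no further overlaps.
SLOT5 starts after SLOT4 ends, so SLOT4 has no further overlaps.
SLOT6 starts after SLOT5 ends, so SLOT5 has no further overlaps.
SLOT7 starts exactly when SLOT6 ends (back-to-back, no overlap), so SLOT6 has no further overlaps.
SLOT8 starts before SLOT7 ends → SLOT7 and SLOT8 overlap.

SLOT7 & SLOT8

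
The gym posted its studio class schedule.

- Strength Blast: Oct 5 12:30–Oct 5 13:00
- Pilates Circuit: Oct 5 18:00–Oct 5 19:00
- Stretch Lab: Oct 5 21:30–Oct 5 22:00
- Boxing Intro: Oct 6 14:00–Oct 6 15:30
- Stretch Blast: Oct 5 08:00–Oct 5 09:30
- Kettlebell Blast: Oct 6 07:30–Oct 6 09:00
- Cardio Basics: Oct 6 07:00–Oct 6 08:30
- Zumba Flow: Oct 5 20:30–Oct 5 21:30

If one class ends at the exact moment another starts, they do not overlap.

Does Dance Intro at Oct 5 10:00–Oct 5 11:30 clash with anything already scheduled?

No — it doesn't clash with anything

Stretch Blast: ends Oct 5 09:30 at or before Dance Intro starts Oct 5 10:00 → clear.
Strength Blast: starts Oct 5 12:30 at or after Dance Intro ends Oct 5 11:30 → clear.
Pilates Circuit: starts Oct 5 18:00 at or after Dance Intro ends Oct 5 11:30 → clear.
Zumba Flow: starts Oct 5 20:30 at or after Dance Intro ends Oct 5 11:30 → clear.
Stretch Lab: starts Oct 5 21:30 at or after Dance Intro ends Oct 5 11:30 → clear.
Cardio Basics: starts Oct 6 07:00 at or after Dance Intro ends Oct 5 11:30 → clear.
Kettlebell Blast: starts Oct 6 07:30 at or after Dance Intro ends Oct 5 11:30 → clear.
Boxing Intro: starts Oct 6 14:00 at or after Dance Intro ends Oct 5 11:30 → clear.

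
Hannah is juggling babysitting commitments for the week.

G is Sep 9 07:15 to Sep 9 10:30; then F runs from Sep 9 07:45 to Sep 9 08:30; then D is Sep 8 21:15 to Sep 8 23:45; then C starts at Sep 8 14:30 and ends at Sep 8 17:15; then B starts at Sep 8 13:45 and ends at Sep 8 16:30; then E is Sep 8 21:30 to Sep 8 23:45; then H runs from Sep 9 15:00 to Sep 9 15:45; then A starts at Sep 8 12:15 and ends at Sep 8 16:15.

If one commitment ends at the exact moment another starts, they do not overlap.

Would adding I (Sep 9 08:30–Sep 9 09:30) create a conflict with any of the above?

Yes — it overlaps G

A: ends Sep 8 16:15 at or before I starts Sep 9 08:30 → clear.
B: ends Sep 8 16:30 at or before I starts Sep 9 08:30 → clear.
C: ends Sep 8 17:15 at or before I starts Sep 9 08:30 → clear.
D: ends Sep 8 23:45 at or before I starts Sep 9 08:30 → clear.
E: ends Sep 8 23:45 at or before I starts Sep 9 08:30 → clear.
G: starts Sep 9 07:15 before I ends Sep 9 09:30, and ends Sep 9 10:30 after I starts Sep 9 08:30 → overlap.
F: ends Sep 9 08:30 at or before I starts Sep 9 08:30 → clear.
H: starts Sep 9 15:00 at or after I ends Sep 9 09:30 → clear.
I overlaps G.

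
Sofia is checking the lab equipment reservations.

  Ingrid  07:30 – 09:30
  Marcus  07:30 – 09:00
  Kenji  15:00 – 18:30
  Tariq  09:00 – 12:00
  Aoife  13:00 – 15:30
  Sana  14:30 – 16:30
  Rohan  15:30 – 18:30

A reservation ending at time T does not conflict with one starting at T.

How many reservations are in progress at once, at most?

Walk through starts and ends in time order (an end at T is processed before a start at T):
07:30 start Ingrid → 1
07:30 start Marcus → 2
09:00 end Marcus → 1
09:00 start Tariq → 2
09:30 end Ingrid → 1
12:00 end Tariq → 0
13:00 start Aoife → 1
14:30 start Sana → 2
15:00 start Kenji → 3
15:30 end Aoife → 2
15:30 start Rohan → 3
16:30 end Sana → 2
18:30 end Kenji → 1
18:30 end Rohan → 0
Peak is 3, at 15:00 (Aoife, Kenji, Sana).

3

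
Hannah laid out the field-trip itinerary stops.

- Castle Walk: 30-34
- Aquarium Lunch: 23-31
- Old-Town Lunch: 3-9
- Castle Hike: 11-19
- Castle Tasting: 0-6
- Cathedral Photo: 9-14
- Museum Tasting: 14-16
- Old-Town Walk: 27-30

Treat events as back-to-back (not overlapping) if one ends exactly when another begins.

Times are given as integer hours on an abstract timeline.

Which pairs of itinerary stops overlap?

Aquarium Lunch & Castle Walk, Aquarium Lunch & Old-Town Walk, Castle Hike & Cathedral Photo, Castle Hike & Museum Tasting, Castle Tasting & Old-Town Lunch

Sorted by start: Castle Tasting, Old-Town Lunch, Cathedral Photo, Castle Hike, Museum Tasting, Aquarium Lunch, Old-Town Walk, Castle Walk.
Old-Town Lunch starts before Castle Tasting ends → Castle Tasting and Old-Town Lunch overlap.
Cathedral Photo starts after Castle Tasting ends — done with Castle Tasting.
Cathedral Photo starts exactly when Old-Town Lunch ends (back-to-back, no overlap) — done with Old-Town Lunch.
Castle Hike starts before Cathedral Photo ends → Cathedral Photo and Castle Hike overlap.
Museum Tasting starts exactly when Cathedral Photo ends (back-to-back, no overlap) — done with Cathedral Photo.
Museum Tasting starts before Castle Hike ends → Castle Hike and Museum Tasting overlap.
Aquarium Lunch starts after Castle Hike ends — done with Castle Hike.
Aquarium Lunch starts after Museum Tasting ends — done with Museum Tasting.
Old-Town Walk starts before Aquarium Lunch ends → Aquarium Lunch and Old-Town Walk overlap.
Castle Walk starts before Aquarium Lunch ends → Aquarium Lunch and Castle Walk overlap.
Castle Walk starts exactly when Old-Town Walk ends (back-to-back, no overlap).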